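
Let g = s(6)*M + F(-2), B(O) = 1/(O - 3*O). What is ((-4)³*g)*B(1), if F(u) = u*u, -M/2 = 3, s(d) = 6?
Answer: -1024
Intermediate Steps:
B(O) = -1/(2*O) (B(O) = 1/(-2*O) = -1/(2*O))
M = -6 (M = -2*3 = -6)
F(u) = u²
g = -32 (g = 6*(-6) + (-2)² = -36 + 4 = -32)
((-4)³*g)*B(1) = ((-4)³*(-32))*(-½/1) = (-64*(-32))*(-½*1) = 2048*(-½) = -1024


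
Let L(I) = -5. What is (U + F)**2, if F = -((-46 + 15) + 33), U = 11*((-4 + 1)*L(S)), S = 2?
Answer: 26569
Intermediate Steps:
U = 165 (U = 11*((-4 + 1)*(-5)) = 11*(-3*(-5)) = 11*15 = 165)
F = -2 (F = -(-31 + 33) = -1*2 = -2)
(U + F)**2 = (165 - 2)**2 = 163**2 = 26569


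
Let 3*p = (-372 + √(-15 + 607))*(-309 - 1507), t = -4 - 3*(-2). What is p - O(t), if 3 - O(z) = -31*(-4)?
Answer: 225305 - 7264*√37/3 ≈ 2.1058e+5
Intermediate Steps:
t = 2 (t = -4 + 6 = 2)
p = 225184 - 7264*√37/3 (p = ((-372 + √(-15 + 607))*(-309 - 1507))/3 = ((-372 + √592)*(-1816))/3 = ((-372 + 4*√37)*(-1816))/3 = (675552 - 7264*√37)/3 = 225184 - 7264*√37/3 ≈ 2.1046e+5)
O(z) = -121 (O(z) = 3 - (-31)*(-4) = 3 - 1*124 = 3 - 124 = -121)
p - O(t) = (225184 - 7264*√37/3) - 1*(-121) = (225184 - 7264*√37/3) + 121 = 225305 - 7264*√37/3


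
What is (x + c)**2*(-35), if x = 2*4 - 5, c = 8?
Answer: -4235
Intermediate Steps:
x = 3 (x = 8 - 5 = 3)
(x + c)**2*(-35) = (3 + 8)**2*(-35) = 11**2*(-35) = 121*(-35) = -4235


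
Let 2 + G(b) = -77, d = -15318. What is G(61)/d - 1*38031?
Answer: -582558779/15318 ≈ -38031.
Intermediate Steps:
G(b) = -79 (G(b) = -2 - 77 = -79)
G(61)/d - 1*38031 = -79/(-15318) - 1*38031 = -79*(-1/15318) - 38031 = 79/15318 - 38031 = -582558779/15318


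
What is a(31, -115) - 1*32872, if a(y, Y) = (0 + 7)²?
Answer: -32823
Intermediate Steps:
a(y, Y) = 49 (a(y, Y) = 7² = 49)
a(31, -115) - 1*32872 = 49 - 1*32872 = 49 - 32872 = -32823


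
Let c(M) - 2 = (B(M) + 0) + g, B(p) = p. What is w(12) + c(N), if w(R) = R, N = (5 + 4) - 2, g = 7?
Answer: 28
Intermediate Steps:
N = 7 (N = 9 - 2 = 7)
c(M) = 9 + M (c(M) = 2 + ((M + 0) + 7) = 2 + (M + 7) = 2 + (7 + M) = 9 + M)
w(12) + c(N) = 12 + (9 + 7) = 12 + 16 = 28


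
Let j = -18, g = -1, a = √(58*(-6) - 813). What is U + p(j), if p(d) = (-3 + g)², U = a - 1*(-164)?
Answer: 180 + 3*I*√129 ≈ 180.0 + 34.073*I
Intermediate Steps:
a = 3*I*√129 (a = √(-348 - 813) = √(-1161) = 3*I*√129 ≈ 34.073*I)
U = 164 + 3*I*√129 (U = 3*I*√129 - 1*(-164) = 3*I*√129 + 164 = 164 + 3*I*√129 ≈ 164.0 + 34.073*I)
p(d) = 16 (p(d) = (-3 - 1)² = (-4)² = 16)
U + p(j) = (164 + 3*I*√129) + 16 = 180 + 3*I*√129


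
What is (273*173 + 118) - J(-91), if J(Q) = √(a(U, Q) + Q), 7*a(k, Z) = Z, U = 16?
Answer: 47347 - 2*I*√26 ≈ 47347.0 - 10.198*I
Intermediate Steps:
a(k, Z) = Z/7
J(Q) = 2*√14*√Q/7 (J(Q) = √(Q/7 + Q) = √(8*Q/7) = 2*√14*√Q/7)
(273*173 + 118) - J(-91) = (273*173 + 118) - 2*√14*√(-91)/7 = (47229 + 118) - 2*√14*I*√91/7 = 47347 - 2*I*√26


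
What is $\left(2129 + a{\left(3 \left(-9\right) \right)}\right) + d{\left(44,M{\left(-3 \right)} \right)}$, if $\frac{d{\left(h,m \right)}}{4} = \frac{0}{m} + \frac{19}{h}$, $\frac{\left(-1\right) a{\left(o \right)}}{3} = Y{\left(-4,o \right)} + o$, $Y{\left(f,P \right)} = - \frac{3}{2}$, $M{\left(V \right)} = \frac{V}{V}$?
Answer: $\frac{48757}{22} \approx 2216.2$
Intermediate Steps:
$M{\left(V \right)} = 1$
$Y{\left(f,P \right)} = - \frac{3}{2}$ ($Y{\left(f,P \right)} = \left(-3\right) \frac{1}{2} = - \frac{3}{2}$)
$a{\left(o \right)} = \frac{9}{2} - 3 o$ ($a{\left(o \right)} = - 3 \left(- \frac{3}{2} + o\right) = \frac{9}{2} - 3 o$)
$d{\left(h,m \right)} = \frac{76}{h}$ ($d{\left(h,m \right)} = 4 \left(\frac{0}{m} + \frac{19}{h}\right) = 4 \left(0 + \frac{19}{h}\right) = 4 \frac{19}{h} = \frac{76}{h}$)
$\left(2129 + a{\left(3 \left(-9\right) \right)}\right) + d{\left(44,M{\left(-3 \right)} \right)} = \left(2129 - \left(- \frac{9}{2} + 3 \cdot 3 \left(-9\right)\right)\right) + \frac{76}{44} = \left(2129 + \left(\frac{9}{2} - -81\right)\right) + 76 \cdot \frac{1}{44} = \left(2129 + \left(\frac{9}{2} + 81\right)\right) + \frac{19}{11} = \left(2129 + \frac{171}{2}\right) + \frac{19}{11} = \frac{4429}{2} + \frac{19}{11} = \frac{48757}{22}$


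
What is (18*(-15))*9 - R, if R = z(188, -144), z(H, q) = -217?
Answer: -2213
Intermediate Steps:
R = -217
(18*(-15))*9 - R = (18*(-15))*9 - 1*(-217) = -270*9 + 217 = -2430 + 217 = -2213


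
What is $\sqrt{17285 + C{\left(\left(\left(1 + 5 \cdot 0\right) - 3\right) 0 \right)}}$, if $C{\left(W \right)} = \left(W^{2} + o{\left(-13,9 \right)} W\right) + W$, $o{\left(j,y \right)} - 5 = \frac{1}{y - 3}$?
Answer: $\sqrt{17285} \approx 131.47$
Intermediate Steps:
$o{\left(j,y \right)} = 5 + \frac{1}{-3 + y}$ ($o{\left(j,y \right)} = 5 + \frac{1}{y - 3} = 5 + \frac{1}{-3 + y}$)
$C{\left(W \right)} = W^{2} + \frac{37 W}{6}$ ($C{\left(W \right)} = \left(W^{2} + \frac{-14 + 5 \cdot 9}{-3 + 9} W\right) + W = \left(W^{2} + \frac{-14 + 45}{6} W\right) + W = \left(W^{2} + \frac{1}{6} \cdot 31 W\right) + W = \left(W^{2} + \frac{31 W}{6}\right) + W = W^{2} + \frac{37 W}{6}$)
$\sqrt{17285 + C{\left(\left(\left(1 + 5 \cdot 0\right) - 3\right) 0 \right)}} = \sqrt{17285 + \frac{\left(\left(1 + 5 \cdot 0\right) - 3\right) 0 \left(37 + 6 \left(\left(1 + 5 \cdot 0\right) - 3\right) 0\right)}{6}} = \sqrt{17285 + \frac{\left(\left(1 + 0\right) - 3\right) 0 \left(37 + 6 \left(\left(1 + 0\right) - 3\right) 0\right)}{6}} = \sqrt{17285 + \frac{\left(1 - 3\right) 0 \left(37 + 6 \left(1 - 3\right) 0\right)}{6}} = \sqrt{17285 + \frac{\left(-2\right) 0 \left(37 + 6 \left(\left(-2\right) 0\right)\right)}{6}} = \sqrt{17285 + \frac{1}{6} \cdot 0 \left(37 + 6 \cdot 0\right)} = \sqrt{17285 + \frac{1}{6} \cdot 0 \left(37 + 0\right)} = \sqrt{17285 + \frac{1}{6} \cdot 0 \cdot 37} = \sqrt{17285 + 0} = \sqrt{17285}$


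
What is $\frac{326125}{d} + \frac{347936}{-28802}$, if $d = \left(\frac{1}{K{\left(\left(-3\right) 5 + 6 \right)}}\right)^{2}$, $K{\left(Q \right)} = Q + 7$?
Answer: $\frac{18785930532}{14401} \approx 1.3045 \cdot 10^{6}$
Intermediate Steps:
$K{\left(Q \right)} = 7 + Q$
$d = \frac{1}{4}$ ($d = \left(\frac{1}{7 + \left(\left(-3\right) 5 + 6\right)}\right)^{2} = \left(\frac{1}{7 + \left(-15 + 6\right)}\right)^{2} = \left(\frac{1}{7 - 9}\right)^{2} = \left(\frac{1}{-2}\right)^{2} = \left(- \frac{1}{2}\right)^{2} = \frac{1}{4} \approx 0.25$)
$\frac{326125}{d} + \frac{347936}{-28802} = 326125 \frac{1}{\frac{1}{4}} + \frac{347936}{-28802} = 326125 \cdot 4 + 347936 \left(- \frac{1}{28802}\right) = 1304500 - \frac{173968}{14401} = \frac{18785930532}{14401}$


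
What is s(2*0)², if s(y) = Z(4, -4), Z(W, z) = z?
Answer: 16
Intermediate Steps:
s(y) = -4
s(2*0)² = (-4)² = 16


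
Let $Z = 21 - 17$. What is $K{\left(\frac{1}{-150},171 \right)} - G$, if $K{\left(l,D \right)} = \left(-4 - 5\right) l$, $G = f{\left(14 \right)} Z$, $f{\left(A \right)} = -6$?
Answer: $\frac{1203}{50} \approx 24.06$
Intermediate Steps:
$Z = 4$ ($Z = 21 - 17 = 4$)
$G = -24$ ($G = \left(-6\right) 4 = -24$)
$K{\left(l,D \right)} = - 9 l$
$K{\left(\frac{1}{-150},171 \right)} - G = - \frac{9}{-150} - -24 = \left(-9\right) \left(- \frac{1}{150}\right) + 24 = \frac{3}{50} + 24 = \frac{1203}{50}$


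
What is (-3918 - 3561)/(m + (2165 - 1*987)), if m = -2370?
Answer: 7479/1192 ≈ 6.2743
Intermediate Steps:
(-3918 - 3561)/(m + (2165 - 1*987)) = (-3918 - 3561)/(-2370 + (2165 - 1*987)) = -7479/(-2370 + (2165 - 987)) = -7479/(-2370 + 1178) = -7479/(-1192) = -7479*(-1/1192) = 7479/1192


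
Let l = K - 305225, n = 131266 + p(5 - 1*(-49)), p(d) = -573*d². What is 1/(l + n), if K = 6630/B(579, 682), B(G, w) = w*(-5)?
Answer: -341/629086670 ≈ -5.4206e-7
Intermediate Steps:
B(G, w) = -5*w
K = -663/341 (K = 6630/((-5*682)) = 6630/(-3410) = 6630*(-1/3410) = -663/341 ≈ -1.9443)
n = -1539602 (n = 131266 - 573*(5 - 1*(-49))² = 131266 - 573*(5 + 49)² = 131266 - 573*54² = 131266 - 573*2916 = 131266 - 1670868 = -1539602)
l = -104082388/341 (l = -663/341 - 305225 = -104082388/341 ≈ -3.0523e+5)
1/(l + n) = 1/(-104082388/341 - 1539602) = 1/(-629086670/341) = -341/629086670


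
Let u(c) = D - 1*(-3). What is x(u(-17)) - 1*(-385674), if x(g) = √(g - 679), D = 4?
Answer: 385674 + 4*I*√42 ≈ 3.8567e+5 + 25.923*I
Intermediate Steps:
u(c) = 7 (u(c) = 4 - 1*(-3) = 4 + 3 = 7)
x(g) = √(-679 + g)
x(u(-17)) - 1*(-385674) = √(-679 + 7) - 1*(-385674) = √(-672) + 385674 = 4*I*√42 + 385674 = 385674 + 4*I*√42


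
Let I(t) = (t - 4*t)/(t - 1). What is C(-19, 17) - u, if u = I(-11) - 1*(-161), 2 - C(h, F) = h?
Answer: -549/4 ≈ -137.25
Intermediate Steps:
I(t) = -3*t/(-1 + t) (I(t) = (-3*t)/(-1 + t) = -3*t/(-1 + t))
C(h, F) = 2 - h
u = 633/4 (u = -3*(-11)/(-1 - 11) - 1*(-161) = -3*(-11)/(-12) + 161 = -3*(-11)*(-1/12) + 161 = -11/4 + 161 = 633/4 ≈ 158.25)
C(-19, 17) - u = (2 - 1*(-19)) - 1*633/4 = (2 + 19) - 633/4 = 21 - 633/4 = -549/4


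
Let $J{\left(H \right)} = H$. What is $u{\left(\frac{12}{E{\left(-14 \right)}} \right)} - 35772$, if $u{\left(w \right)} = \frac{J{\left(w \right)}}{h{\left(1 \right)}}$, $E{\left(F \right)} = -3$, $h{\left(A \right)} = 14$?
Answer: $- \frac{250406}{7} \approx -35772.0$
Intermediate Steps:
$u{\left(w \right)} = \frac{w}{14}$
$u{\left(\frac{12}{E{\left(-14 \right)}} \right)} - 35772 = \frac{12 \frac{1}{-3}}{14} - 35772 = \frac{12 \left(- \frac{1}{3}\right)}{14} - 35772 = \frac{1}{14} \left(-4\right) - 35772 = - \frac{2}{7} - 35772 = - \frac{250406}{7}$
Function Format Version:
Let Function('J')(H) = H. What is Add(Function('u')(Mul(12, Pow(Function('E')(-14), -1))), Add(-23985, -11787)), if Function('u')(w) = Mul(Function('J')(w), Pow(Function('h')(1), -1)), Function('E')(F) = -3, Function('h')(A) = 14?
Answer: Rational(-250406, 7) ≈ -35772.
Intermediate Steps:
Function('u')(w) = Mul(Rational(1, 14), w) (Function('u')(w) = Mul(w, Pow(14, -1)) = Mul(w, Rational(1, 14)) = Mul(Rational(1, 14), w))
Add(Function('u')(Mul(12, Pow(Function('E')(-14), -1))), Add(-23985, -11787)) = Add(Mul(Rational(1, 14), Mul(12, Pow(-3, -1))), Add(-23985, -11787)) = Add(Mul(Rational(1, 14), Mul(12, Rational(-1, 3))), -35772) = Add(Mul(Rational(1, 14), -4), -35772) = Add(Rational(-2, 7), -35772) = Rational(-250406, 7)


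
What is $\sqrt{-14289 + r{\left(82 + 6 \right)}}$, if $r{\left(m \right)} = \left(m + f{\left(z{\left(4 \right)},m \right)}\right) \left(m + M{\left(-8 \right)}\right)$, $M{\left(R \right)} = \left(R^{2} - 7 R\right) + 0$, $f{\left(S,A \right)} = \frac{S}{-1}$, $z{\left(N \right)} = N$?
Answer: $\sqrt{3183} \approx 56.418$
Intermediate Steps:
$f{\left(S,A \right)} = - S$ ($f{\left(S,A \right)} = S \left(-1\right) = - S$)
$M{\left(R \right)} = R^{2} - 7 R$
$r{\left(m \right)} = \left(-4 + m\right) \left(120 + m\right)$ ($r{\left(m \right)} = \left(m - 4\right) \left(m - 8 \left(-7 - 8\right)\right) = \left(m - 4\right) \left(m - -120\right) = \left(-4 + m\right) \left(m + 120\right) = \left(-4 + m\right) \left(120 + m\right)$)
$\sqrt{-14289 + r{\left(82 + 6 \right)}} = \sqrt{-14289 + \left(-480 + \left(82 + 6\right)^{2} + 116 \left(82 + 6\right)\right)} = \sqrt{-14289 + \left(-480 + 88^{2} + 116 \cdot 88\right)} = \sqrt{-14289 + \left(-480 + 7744 + 10208\right)} = \sqrt{-14289 + 17472} = \sqrt{3183}$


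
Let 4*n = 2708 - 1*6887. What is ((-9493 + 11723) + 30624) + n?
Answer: 127237/4 ≈ 31809.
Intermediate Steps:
n = -4179/4 (n = (2708 - 1*6887)/4 = (2708 - 6887)/4 = (¼)*(-4179) = -4179/4 ≈ -1044.8)
((-9493 + 11723) + 30624) + n = ((-9493 + 11723) + 30624) - 4179/4 = (2230 + 30624) - 4179/4 = 32854 - 4179/4 = 127237/4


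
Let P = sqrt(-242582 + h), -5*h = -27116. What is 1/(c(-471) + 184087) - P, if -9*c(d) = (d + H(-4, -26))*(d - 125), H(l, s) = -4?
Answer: 9/1373683 - I*sqrt(5928970)/5 ≈ 6.5517e-6 - 486.99*I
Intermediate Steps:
h = 27116/5 (h = -1/5*(-27116) = 27116/5 ≈ 5423.2)
c(d) = -(-125 + d)*(-4 + d)/9 (c(d) = -(d - 4)*(d - 125)/9 = -(-4 + d)*(-125 + d)/9 = -(-125 + d)*(-4 + d)/9)
P = I*sqrt(5928970)/5 (P = sqrt(-242582 + 27116/5) = sqrt(-1185794/5) = I*sqrt(5928970)/5 ≈ 486.99*I)
1/(c(-471) + 184087) - P = 1/((-500/9 - 1/9*(-471)**2 + (43/3)*(-471)) + 184087) - I*sqrt(5928970)/5 = 1/((-500/9 - 1/9*221841 - 6751) + 184087) - I*sqrt(5928970)/5 = 1/((-500/9 - 24649 - 6751) + 184087) - I*sqrt(5928970)/5 = 1/(-283100/9 + 184087) - I*sqrt(5928970)/5 = 1/(1373683/9) - I*sqrt(5928970)/5 = 9/1373683 - I*sqrt(5928970)/5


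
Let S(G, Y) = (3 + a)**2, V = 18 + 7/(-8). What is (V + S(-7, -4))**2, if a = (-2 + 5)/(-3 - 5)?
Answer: 2362369/4096 ≈ 576.75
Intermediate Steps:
a = -3/8 (a = 3/(-8) = 3*(-1/8) = -3/8 ≈ -0.37500)
V = 137/8 (V = 18 + 7*(-1/8) = 18 - 7/8 = 137/8 ≈ 17.125)
S(G, Y) = 441/64 (S(G, Y) = (3 - 3/8)**2 = (21/8)**2 = 441/64)
(V + S(-7, -4))**2 = (137/8 + 441/64)**2 = (1537/64)**2 = 2362369/4096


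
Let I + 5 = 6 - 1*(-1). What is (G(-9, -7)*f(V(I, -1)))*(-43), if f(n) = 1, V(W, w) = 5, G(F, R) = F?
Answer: 387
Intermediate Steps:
I = 2 (I = -5 + (6 - 1*(-1)) = -5 + (6 + 1) = -5 + 7 = 2)
(G(-9, -7)*f(V(I, -1)))*(-43) = -9*1*(-43) = -9*(-43) = 387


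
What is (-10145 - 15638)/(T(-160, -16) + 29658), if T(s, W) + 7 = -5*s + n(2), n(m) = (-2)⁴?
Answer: -25783/30467 ≈ -0.84626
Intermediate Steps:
n(m) = 16
T(s, W) = 9 - 5*s (T(s, W) = -7 + (-5*s + 16) = -7 + (16 - 5*s) = 9 - 5*s)
(-10145 - 15638)/(T(-160, -16) + 29658) = (-10145 - 15638)/((9 - 5*(-160)) + 29658) = -25783/((9 + 800) + 29658) = -25783/(809 + 29658) = -25783/30467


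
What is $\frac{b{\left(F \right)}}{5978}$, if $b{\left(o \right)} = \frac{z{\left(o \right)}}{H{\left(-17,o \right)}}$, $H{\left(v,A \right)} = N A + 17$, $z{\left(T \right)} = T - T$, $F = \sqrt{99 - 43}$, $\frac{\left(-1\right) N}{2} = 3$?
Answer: $0$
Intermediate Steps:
$N = -6$ ($N = \left(-2\right) 3 = -6$)
$F = 2 \sqrt{14}$ ($F = \sqrt{56} = 2 \sqrt{14} \approx 7.4833$)
$z{\left(T \right)} = 0$
$H{\left(v,A \right)} = 17 - 6 A$ ($H{\left(v,A \right)} = - 6 A + 17 = 17 - 6 A$)
$b{\left(o \right)} = 0$ ($b{\left(o \right)} = \frac{0}{17 - 6 o} = 0$)
$\frac{b{\left(F \right)}}{5978} = \frac{0}{5978} = 0 \cdot \frac{1}{5978} = 0$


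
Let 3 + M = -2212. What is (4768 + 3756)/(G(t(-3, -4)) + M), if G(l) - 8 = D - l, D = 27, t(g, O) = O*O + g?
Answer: -8524/2193 ≈ -3.8869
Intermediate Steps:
M = -2215 (M = -3 - 2212 = -2215)
t(g, O) = g + O² (t(g, O) = O² + g = g + O²)
G(l) = 35 - l (G(l) = 8 + (27 - l) = 35 - l)
(4768 + 3756)/(G(t(-3, -4)) + M) = (4768 + 3756)/((35 - (-3 + (-4)²)) - 2215) = 8524/((35 - (-3 + 16)) - 2215) = 8524/((35 - 1*13) - 2215) = 8524/((35 - 13) - 2215) = 8524/(22 - 2215) = 8524/(-2193) = 8524*(-1/2193) = -8524/2193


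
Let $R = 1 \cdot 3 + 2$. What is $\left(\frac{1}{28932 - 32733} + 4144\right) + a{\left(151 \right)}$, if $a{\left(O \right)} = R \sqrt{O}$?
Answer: $\frac{15751343}{3801} + 5 \sqrt{151} \approx 4205.4$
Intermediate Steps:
$R = 5$ ($R = 3 + 2 = 5$)
$a{\left(O \right)} = 5 \sqrt{O}$
$\left(\frac{1}{28932 - 32733} + 4144\right) + a{\left(151 \right)} = \left(\frac{1}{28932 - 32733} + 4144\right) + 5 \sqrt{151} = \left(\frac{1}{-3801} + 4144\right) + 5 \sqrt{151} = \left(- \frac{1}{3801} + 4144\right) + 5 \sqrt{151} = \frac{15751343}{3801} + 5 \sqrt{151}$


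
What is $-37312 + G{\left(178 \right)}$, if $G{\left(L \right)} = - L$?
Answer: $-37490$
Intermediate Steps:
$-37312 + G{\left(178 \right)} = -37312 - 178 = -37490$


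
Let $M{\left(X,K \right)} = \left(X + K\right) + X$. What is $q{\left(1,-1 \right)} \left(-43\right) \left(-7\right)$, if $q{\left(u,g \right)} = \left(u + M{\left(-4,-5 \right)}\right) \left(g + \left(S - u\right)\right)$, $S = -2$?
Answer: $14448$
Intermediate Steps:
$M{\left(X,K \right)} = K + 2 X$ ($M{\left(X,K \right)} = \left(K + X\right) + X = K + 2 X$)
$q{\left(u,g \right)} = \left(-13 + u\right) \left(-2 + g - u\right)$ ($q{\left(u,g \right)} = \left(u + \left(-5 + 2 \left(-4\right)\right)\right) \left(g - \left(2 + u\right)\right) = \left(u - 13\right) \left(-2 + g - u\right) = \left(-13 + u\right) \left(-2 + g - u\right)$)
$q{\left(1,-1 \right)} \left(-43\right) \left(-7\right) = \left(26 - 1^{2} - -13 + 11 \cdot 1 - 1\right) \left(-43\right) \left(-7\right) = \left(26 - 1 + 13 + 11 - 1\right) \left(-43\right) \left(-7\right) = 48 \left(-43\right) \left(-7\right) = \left(-2064\right) \left(-7\right) = 14448$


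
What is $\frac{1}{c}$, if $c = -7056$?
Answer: $- \frac{1}{7056} \approx -0.00014172$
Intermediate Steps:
$\frac{1}{c} = \frac{1}{-7056} = - \frac{1}{7056}$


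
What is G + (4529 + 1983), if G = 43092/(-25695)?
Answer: 18586972/2855 ≈ 6510.3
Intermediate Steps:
G = -4788/2855 (G = 43092*(-1/25695) = -4788/2855 ≈ -1.6771)
G + (4529 + 1983) = -4788/2855 + (4529 + 1983) = -4788/2855 + 6512 = 18586972/2855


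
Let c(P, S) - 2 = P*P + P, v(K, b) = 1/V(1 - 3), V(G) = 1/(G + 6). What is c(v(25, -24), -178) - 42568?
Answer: -42546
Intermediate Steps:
V(G) = 1/(6 + G)
v(K, b) = 4 (v(K, b) = 1/(1/(6 + (1 - 3))) = 1/(1/(6 - 2)) = 1/(1/4) = 4)
c(P, S) = 2 + P + P**2 (c(P, S) = 2 + (P*P + P) = 2 + (P**2 + P) = 2 + (P + P**2) = 2 + P + P**2)
c(v(25, -24), -178) - 42568 = (2 + 4 + 4**2) - 42568 = (2 + 4 + 16) - 42568 = 22 - 42568 = -42546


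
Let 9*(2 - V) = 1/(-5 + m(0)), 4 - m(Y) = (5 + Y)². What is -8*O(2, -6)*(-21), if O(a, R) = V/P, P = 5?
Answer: 13132/195 ≈ 67.344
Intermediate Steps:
m(Y) = 4 - (5 + Y)²
V = 469/234 (V = 2 - 1/(9*(-5 + (4 - (5 + 0)²))) = 2 - 1/(9*(-5 + (4 - 1*5²))) = 2 - 1/(9*(-5 + (4 - 1*25))) = 2 - 1/(9*(-5 + (4 - 25))) = 2 - 1/(9*(-5 - 21)) = 2 - ⅑/(-26) = 2 - ⅑*(-1/26) = 2 + 1/234 = 469/234 ≈ 2.0043)
O(a, R) = 469/1170 (O(a, R) = (469/234)/5 = (469/234)*(⅕) = 469/1170)
-8*O(2, -6)*(-21) = -8*469/1170*(-21) = -1876/585*(-21) = 13132/195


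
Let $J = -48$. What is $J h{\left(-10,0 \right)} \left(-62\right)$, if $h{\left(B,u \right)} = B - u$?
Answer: $-29760$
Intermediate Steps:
$J h{\left(-10,0 \right)} \left(-62\right) = - 48 \left(-10 - 0\right) \left(-62\right) = - 48 \left(-10 + 0\right) \left(-62\right) = \left(-48\right) \left(-10\right) \left(-62\right) = 480 \left(-62\right) = -29760$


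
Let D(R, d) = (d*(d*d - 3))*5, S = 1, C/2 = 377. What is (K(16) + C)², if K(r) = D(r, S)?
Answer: 553536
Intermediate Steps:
C = 754 (C = 2*377 = 754)
D(R, d) = 5*d*(-3 + d²) (D(R, d) = (d*(d² - 3))*5 = (d*(-3 + d²))*5 = 5*d*(-3 + d²))
K(r) = -10 (K(r) = 5*1*(-3 + 1²) = 5*1*(-3 + 1) = 5*1*(-2) = -10)
(K(16) + C)² = (-10 + 754)² = 744² = 553536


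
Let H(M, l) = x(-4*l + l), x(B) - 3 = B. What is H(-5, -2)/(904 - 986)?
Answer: -9/82 ≈ -0.10976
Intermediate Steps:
x(B) = 3 + B
H(M, l) = 3 - 3*l (H(M, l) = 3 + (-4*l + l) = 3 - 3*l)
H(-5, -2)/(904 - 986) = (3 - 3*(-2))/(904 - 986) = (3 + 6)/(-82) = -1/82*9 = -9/82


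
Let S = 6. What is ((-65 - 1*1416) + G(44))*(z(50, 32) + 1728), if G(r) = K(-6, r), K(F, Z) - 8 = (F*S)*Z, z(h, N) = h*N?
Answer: -10173696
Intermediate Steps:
z(h, N) = N*h
K(F, Z) = 8 + 6*F*Z (K(F, Z) = 8 + (F*6)*Z = 8 + (6*F)*Z = 8 + 6*F*Z)
G(r) = 8 - 36*r (G(r) = 8 + 6*(-6)*r = 8 - 36*r)
((-65 - 1*1416) + G(44))*(z(50, 32) + 1728) = ((-65 - 1*1416) + (8 - 36*44))*(32*50 + 1728) = ((-65 - 1416) + (8 - 1584))*(1600 + 1728) = (-1481 - 1576)*3328 = -3057*3328 = -10173696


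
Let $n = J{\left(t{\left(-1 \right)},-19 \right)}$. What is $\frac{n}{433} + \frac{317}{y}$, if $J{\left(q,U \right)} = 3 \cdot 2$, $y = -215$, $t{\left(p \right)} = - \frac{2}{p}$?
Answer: $- \frac{135971}{93095} \approx -1.4606$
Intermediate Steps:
$J{\left(q,U \right)} = 6$
$n = 6$
$\frac{n}{433} + \frac{317}{y} = \frac{6}{433} + \frac{317}{-215} = 6 \cdot \frac{1}{433} + 317 \left(- \frac{1}{215}\right) = \frac{6}{433} - \frac{317}{215} = - \frac{135971}{93095}$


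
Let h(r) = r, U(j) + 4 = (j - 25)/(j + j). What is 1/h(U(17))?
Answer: -17/72 ≈ -0.23611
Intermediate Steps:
U(j) = -4 + (-25 + j)/(2*j) (U(j) = -4 + (j - 25)/(j + j) = -4 + (-25 + j)/((2*j)) = -4 + (-25 + j)*(1/(2*j)) = -4 + (-25 + j)/(2*j))
1/h(U(17)) = 1/((1/2)*(-25 - 7*17)/17) = 1/((1/2)*(1/17)*(-25 - 119)) = 1/((1/2)*(1/17)*(-144)) = 1/(-72/17) = -17/72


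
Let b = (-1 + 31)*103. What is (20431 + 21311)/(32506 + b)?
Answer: 20871/17798 ≈ 1.1727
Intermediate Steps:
b = 3090 (b = 30*103 = 3090)
(20431 + 21311)/(32506 + b) = (20431 + 21311)/(32506 + 3090) = 41742/35596 = 41742*(1/35596) = 20871/17798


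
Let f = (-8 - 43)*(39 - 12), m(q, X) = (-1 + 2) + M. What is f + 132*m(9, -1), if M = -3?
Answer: -1641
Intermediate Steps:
m(q, X) = -2 (m(q, X) = (-1 + 2) - 3 = 1 - 3 = -2)
f = -1377 (f = -51*27 = -1377)
f + 132*m(9, -1) = -1377 + 132*(-2) = -1377 - 264 = -1641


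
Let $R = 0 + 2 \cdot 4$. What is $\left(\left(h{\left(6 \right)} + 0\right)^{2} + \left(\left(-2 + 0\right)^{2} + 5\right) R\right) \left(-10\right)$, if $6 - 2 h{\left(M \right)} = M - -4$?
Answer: $-760$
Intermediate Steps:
$h{\left(M \right)} = 1 - \frac{M}{2}$ ($h{\left(M \right)} = 3 - \frac{M - -4}{2} = 3 - \frac{M + 4}{2} = 3 - \frac{4 + M}{2} = 3 - \left(2 + \frac{M}{2}\right) = 1 - \frac{M}{2}$)
$R = 8$ ($R = 0 + 8 = 8$)
$\left(\left(h{\left(6 \right)} + 0\right)^{2} + \left(\left(-2 + 0\right)^{2} + 5\right) R\right) \left(-10\right) = \left(\left(\left(1 - 3\right) + 0\right)^{2} + \left(\left(-2 + 0\right)^{2} + 5\right) 8\right) \left(-10\right) = \left(\left(\left(1 - 3\right) + 0\right)^{2} + \left(\left(-2\right)^{2} + 5\right) 8\right) \left(-10\right) = \left(\left(-2 + 0\right)^{2} + \left(4 + 5\right) 8\right) \left(-10\right) = \left(\left(-2\right)^{2} + 9 \cdot 8\right) \left(-10\right) = \left(4 + 72\right) \left(-10\right) = 76 \left(-10\right) = -760$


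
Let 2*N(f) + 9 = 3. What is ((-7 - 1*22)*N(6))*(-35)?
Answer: -3045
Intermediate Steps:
N(f) = -3 (N(f) = -9/2 + (1/2)*3 = -9/2 + 3/2 = -3)
((-7 - 1*22)*N(6))*(-35) = ((-7 - 1*22)*(-3))*(-35) = ((-7 - 22)*(-3))*(-35) = -29*(-3)*(-35) = 87*(-35) = -3045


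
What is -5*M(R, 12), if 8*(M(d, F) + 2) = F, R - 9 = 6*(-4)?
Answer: 5/2 ≈ 2.5000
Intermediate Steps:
R = -15 (R = 9 + 6*(-4) = 9 - 24 = -15)
M(d, F) = -2 + F/8
-5*M(R, 12) = -5*(-2 + (⅛)*12) = -5*(-2 + 3/2) = -5*(-½) = 5/2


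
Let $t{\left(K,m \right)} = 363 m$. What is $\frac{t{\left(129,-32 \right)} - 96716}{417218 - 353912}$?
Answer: $- \frac{54166}{31653} \approx -1.7112$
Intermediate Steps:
$\frac{t{\left(129,-32 \right)} - 96716}{417218 - 353912} = \frac{363 \left(-32\right) - 96716}{417218 - 353912} = \frac{-11616 - 96716}{63306} = \left(-108332\right) \frac{1}{63306} = - \frac{54166}{31653}$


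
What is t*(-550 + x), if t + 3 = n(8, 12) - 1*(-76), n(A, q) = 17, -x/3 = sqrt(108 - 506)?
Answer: -49500 - 270*I*sqrt(398) ≈ -49500.0 - 5386.5*I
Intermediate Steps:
x = -3*I*sqrt(398) (x = -3*sqrt(108 - 506) = -3*I*sqrt(398) ≈ -59.85*I)
t = 90 (t = -3 + (17 - 1*(-76)) = -3 + (17 + 76) = -3 + 93 = 90)
t*(-550 + x) = 90*(-550 - 3*I*sqrt(398)) = -49500 - 270*I*sqrt(398)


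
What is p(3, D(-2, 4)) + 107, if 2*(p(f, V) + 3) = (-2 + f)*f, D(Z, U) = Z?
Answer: 211/2 ≈ 105.50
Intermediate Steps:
p(f, V) = -3 + f*(-2 + f)/2 (p(f, V) = -3 + ((-2 + f)*f)/2 = -3 + (f*(-2 + f))/2 = -3 + f*(-2 + f)/2)
p(3, D(-2, 4)) + 107 = (-3 + (1/2)*3**2 - 1*3) + 107 = (-3 + (1/2)*9 - 3) + 107 = (-3 + 9/2 - 3) + 107 = -3/2 + 107 = 211/2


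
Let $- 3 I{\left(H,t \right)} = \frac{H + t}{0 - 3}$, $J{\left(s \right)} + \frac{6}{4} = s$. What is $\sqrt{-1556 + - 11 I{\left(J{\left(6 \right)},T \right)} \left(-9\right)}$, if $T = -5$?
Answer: $\frac{3 i \sqrt{694}}{2} \approx 39.516 i$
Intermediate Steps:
$J{\left(s \right)} = - \frac{3}{2} + s$
$I{\left(H,t \right)} = \frac{H}{9} + \frac{t}{9}$ ($I{\left(H,t \right)} = - \frac{\left(H + t\right) \frac{1}{0 - 3}}{3} = - \frac{\left(H + t\right) \frac{1}{-3}}{3} = - \frac{\left(H + t\right) \left(- \frac{1}{3}\right)}{3} = - \frac{- \frac{H}{3} - \frac{t}{3}}{3} = \frac{H}{9} + \frac{t}{9}$)
$\sqrt{-1556 + - 11 I{\left(J{\left(6 \right)},T \right)} \left(-9\right)} = \sqrt{-1556 + - 11 \left(\frac{- \frac{3}{2} + 6}{9} + \frac{1}{9} \left(-5\right)\right) \left(-9\right)} = \sqrt{-1556 + - 11 \left(\frac{1}{9} \cdot \frac{9}{2} - \frac{5}{9}\right) \left(-9\right)} = \sqrt{-1556 + - 11 \left(\frac{1}{2} - \frac{5}{9}\right) \left(-9\right)} = \sqrt{-1556 + \left(-11\right) \left(- \frac{1}{18}\right) \left(-9\right)} = \sqrt{-1556 + \frac{11}{18} \left(-9\right)} = \sqrt{-1556 - \frac{11}{2}} = \sqrt{- \frac{3123}{2}} = \frac{3 i \sqrt{694}}{2}$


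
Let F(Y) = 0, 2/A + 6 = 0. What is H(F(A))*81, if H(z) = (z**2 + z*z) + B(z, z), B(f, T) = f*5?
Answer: 0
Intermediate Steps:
A = -1/3 (A = 2/(-6 + 0) = 2/(-6) = 2*(-1/6) = -1/3 ≈ -0.33333)
B(f, T) = 5*f
H(z) = 2*z**2 + 5*z (H(z) = (z**2 + z*z) + 5*z = (z**2 + z**2) + 5*z = 2*z**2 + 5*z)
H(F(A))*81 = (0*(5 + 2*0))*81 = (0*(5 + 0))*81 = (0*5)*81 = 0*81 = 0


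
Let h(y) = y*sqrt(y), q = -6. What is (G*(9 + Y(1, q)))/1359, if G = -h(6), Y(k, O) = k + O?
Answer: -8*sqrt(6)/453 ≈ -0.043258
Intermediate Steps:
h(y) = y**(3/2)
Y(k, O) = O + k
G = -6*sqrt(6) (G = -6**(3/2) = -6*sqrt(6) ≈ -14.697)
(G*(9 + Y(1, q)))/1359 = ((-6*sqrt(6))*(9 + (-6 + 1)))/1359 = ((-6*sqrt(6))*(9 - 5))*(1/1359) = (-6*sqrt(6)*4)*(1/1359) = -24*sqrt(6)*(1/1359) = -8*sqrt(6)/453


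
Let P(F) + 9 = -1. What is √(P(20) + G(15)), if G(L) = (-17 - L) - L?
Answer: I*√57 ≈ 7.5498*I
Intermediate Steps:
P(F) = -10 (P(F) = -9 - 1 = -10)
G(L) = -17 - 2*L
√(P(20) + G(15)) = √(-10 + (-17 - 2*15)) = √(-10 + (-17 - 30)) = √(-10 - 47) = √(-57) = I*√57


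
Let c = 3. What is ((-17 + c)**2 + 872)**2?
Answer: 1140624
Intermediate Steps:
((-17 + c)**2 + 872)**2 = ((-17 + 3)**2 + 872)**2 = ((-14)**2 + 872)**2 = (196 + 872)**2 = 1068**2 = 1140624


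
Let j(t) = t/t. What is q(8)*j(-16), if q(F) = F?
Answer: 8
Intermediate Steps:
j(t) = 1
q(8)*j(-16) = 8*1 = 8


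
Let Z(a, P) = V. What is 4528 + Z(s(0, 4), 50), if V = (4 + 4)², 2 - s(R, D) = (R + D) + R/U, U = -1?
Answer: 4592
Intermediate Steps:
s(R, D) = 2 - D (s(R, D) = 2 - ((R + D) + R/(-1)) = 2 - ((D + R) + R*(-1)) = 2 - ((D + R) - R) = 2 - D)
V = 64 (V = 8² = 64)
Z(a, P) = 64
4528 + Z(s(0, 4), 50) = 4528 + 64 = 4592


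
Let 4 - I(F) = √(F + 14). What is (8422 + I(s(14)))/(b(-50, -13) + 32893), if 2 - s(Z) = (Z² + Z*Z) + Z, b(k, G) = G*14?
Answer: 8426/32711 - I*√390/32711 ≈ 0.25759 - 0.00060372*I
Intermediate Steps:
b(k, G) = 14*G
s(Z) = 2 - Z - 2*Z² (s(Z) = 2 - ((Z² + Z*Z) + Z) = 2 - ((Z² + Z²) + Z) = 2 - (2*Z² + Z) = 2 - (Z + 2*Z²) = 2 + (-Z - 2*Z²) = 2 - Z - 2*Z²)
I(F) = 4 - √(14 + F) (I(F) = 4 - √(F + 14) = 4 - √(14 + F))
(8422 + I(s(14)))/(b(-50, -13) + 32893) = (8422 + (4 - √(14 + (2 - 1*14 - 2*14²))))/(14*(-13) + 32893) = (8422 + (4 - √(14 + (2 - 14 - 2*196))))/(-182 + 32893) = (8422 + (4 - √(14 + (2 - 14 - 392))))/32711 = (8422 + (4 - √(14 - 404)))*(1/32711) = (8422 + (4 - √(-390)))*(1/32711) = (8422 + (4 - I*√390))*(1/32711) = (8426 - I*√390)*(1/32711) = 8426/32711 - I*√390/32711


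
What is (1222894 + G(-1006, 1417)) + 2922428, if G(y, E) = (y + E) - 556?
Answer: 4145177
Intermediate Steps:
G(y, E) = -556 + E + y (G(y, E) = (E + y) - 556 = -556 + E + y)
(1222894 + G(-1006, 1417)) + 2922428 = (1222894 + (-556 + 1417 - 1006)) + 2922428 = (1222894 - 145) + 2922428 = 1222749 + 2922428 = 4145177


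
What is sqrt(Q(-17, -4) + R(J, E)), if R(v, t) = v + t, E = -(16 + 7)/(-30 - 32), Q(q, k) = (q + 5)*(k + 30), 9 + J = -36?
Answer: I*sqrt(1370882)/62 ≈ 18.885*I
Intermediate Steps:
J = -45 (J = -9 - 36 = -45)
Q(q, k) = (5 + q)*(30 + k)
E = 23/62 (E = -23/(-62) = -23*(-1)/62 = -1*(-23/62) = 23/62 ≈ 0.37097)
R(v, t) = t + v
sqrt(Q(-17, -4) + R(J, E)) = sqrt((150 + 5*(-4) + 30*(-17) - 4*(-17)) + (23/62 - 45)) = sqrt((150 - 20 - 510 + 68) - 2767/62) = sqrt(-312 - 2767/62) = sqrt(-22111/62) = I*sqrt(1370882)/62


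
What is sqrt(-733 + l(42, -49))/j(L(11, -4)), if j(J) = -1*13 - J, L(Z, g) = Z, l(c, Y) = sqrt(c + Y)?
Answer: -sqrt(-733 + I*sqrt(7))/24 ≈ -0.0020359 - 1.1281*I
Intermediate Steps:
l(c, Y) = sqrt(Y + c)
j(J) = -13 - J
sqrt(-733 + l(42, -49))/j(L(11, -4)) = sqrt(-733 + sqrt(-49 + 42))/(-13 - 1*11) = sqrt(-733 + sqrt(-7))/(-13 - 11) = sqrt(-733 + I*sqrt(7))/(-24) = sqrt(-733 + I*sqrt(7))*(-1/24) = -sqrt(-733 + I*sqrt(7))/24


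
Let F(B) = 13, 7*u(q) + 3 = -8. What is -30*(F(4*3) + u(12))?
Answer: -2400/7 ≈ -342.86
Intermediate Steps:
u(q) = -11/7 (u(q) = -3/7 + (⅐)*(-8) = -3/7 - 8/7 = -11/7)
-30*(F(4*3) + u(12)) = -30*(13 - 11/7) = -30*80/7 = -2400/7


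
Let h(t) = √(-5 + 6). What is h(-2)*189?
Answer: 189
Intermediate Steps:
h(t) = 1 (h(t) = √1 = 1)
h(-2)*189 = 1*189 = 189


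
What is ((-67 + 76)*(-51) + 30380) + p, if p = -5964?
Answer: 23957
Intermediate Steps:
((-67 + 76)*(-51) + 30380) + p = ((-67 + 76)*(-51) + 30380) - 5964 = (9*(-51) + 30380) - 5964 = (-459 + 30380) - 5964 = 29921 - 5964 = 23957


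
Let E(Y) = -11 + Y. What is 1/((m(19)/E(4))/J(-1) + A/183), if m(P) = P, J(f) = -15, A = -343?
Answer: -6405/10846 ≈ -0.59054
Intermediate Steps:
1/((m(19)/E(4))/J(-1) + A/183) = 1/((19/(-11 + 4))/(-15) - 343/183) = 1/((19/(-7))*(-1/15) - 343*1/183) = 1/((19*(-1/7))*(-1/15) - 343/183) = 1/(-19/7*(-1/15) - 343/183) = 1/(19/105 - 343/183) = 1/(-10846/6405) = -6405/10846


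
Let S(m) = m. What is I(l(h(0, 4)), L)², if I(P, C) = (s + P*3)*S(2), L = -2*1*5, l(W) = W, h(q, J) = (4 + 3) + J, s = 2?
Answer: 4900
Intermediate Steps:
h(q, J) = 7 + J
L = -10 (L = -2*5 = -10)
I(P, C) = 4 + 6*P (I(P, C) = (2 + P*3)*2 = (2 + 3*P)*2 = 4 + 6*P)
I(l(h(0, 4)), L)² = (4 + 6*(7 + 4))² = (4 + 6*11)² = (4 + 66)² = 70² = 4900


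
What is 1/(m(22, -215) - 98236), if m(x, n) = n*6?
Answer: -1/99526 ≈ -1.0048e-5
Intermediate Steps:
m(x, n) = 6*n
1/(m(22, -215) - 98236) = 1/(6*(-215) - 98236) = 1/(-1290 - 98236) = 1/(-99526) = -1/99526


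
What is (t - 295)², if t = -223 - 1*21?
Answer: 290521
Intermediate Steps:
t = -244 (t = -223 - 21 = -244)
(t - 295)² = (-244 - 295)² = (-539)² = 290521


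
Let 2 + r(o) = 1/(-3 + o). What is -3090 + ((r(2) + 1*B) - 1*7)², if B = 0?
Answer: -2990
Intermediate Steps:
r(o) = -2 + 1/(-3 + o)
-3090 + ((r(2) + 1*B) - 1*7)² = -3090 + (((7 - 2*2)/(-3 + 2) + 1*0) - 1*7)² = -3090 + (((7 - 4)/(-1) + 0) - 7)² = -3090 + ((-1*3 + 0) - 7)² = -3090 + ((-3 + 0) - 7)² = -3090 + (-3 - 7)² = -3090 + (-10)² = -3090 + 100 = -2990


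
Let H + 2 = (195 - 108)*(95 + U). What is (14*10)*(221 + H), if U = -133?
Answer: -432180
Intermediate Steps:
H = -3308 (H = -2 + (195 - 108)*(95 - 133) = -2 + 87*(-38) = -2 - 3306 = -3308)
(14*10)*(221 + H) = (14*10)*(221 - 3308) = 140*(-3087) = -432180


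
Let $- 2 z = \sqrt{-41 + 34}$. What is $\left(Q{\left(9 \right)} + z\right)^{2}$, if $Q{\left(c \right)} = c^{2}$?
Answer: $\frac{\left(162 - i \sqrt{7}\right)^{2}}{4} \approx 6559.3 - 214.31 i$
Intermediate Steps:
$z = - \frac{i \sqrt{7}}{2}$ ($z = - \frac{\sqrt{-41 + 34}}{2} = - \frac{\sqrt{-7}}{2} = - \frac{i \sqrt{7}}{2} \approx - 1.3229 i$)
$\left(Q{\left(9 \right)} + z\right)^{2} = \left(9^{2} - \frac{i \sqrt{7}}{2}\right)^{2} = \left(81 - \frac{i \sqrt{7}}{2}\right)^{2}$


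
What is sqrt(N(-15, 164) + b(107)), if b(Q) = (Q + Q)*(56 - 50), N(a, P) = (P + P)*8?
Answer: 2*sqrt(977) ≈ 62.514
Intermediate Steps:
N(a, P) = 16*P (N(a, P) = (2*P)*8 = 16*P)
b(Q) = 12*Q (b(Q) = (2*Q)*6 = 12*Q)
sqrt(N(-15, 164) + b(107)) = sqrt(16*164 + 12*107) = sqrt(2624 + 1284) = sqrt(3908) = 2*sqrt(977)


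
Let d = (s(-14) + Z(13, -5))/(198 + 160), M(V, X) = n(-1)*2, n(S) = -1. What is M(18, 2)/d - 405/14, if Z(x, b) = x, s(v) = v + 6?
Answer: -12049/70 ≈ -172.13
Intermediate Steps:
s(v) = 6 + v
M(V, X) = -2 (M(V, X) = -1*2 = -2)
d = 5/358 (d = ((6 - 14) + 13)/(198 + 160) = (-8 + 13)/358 = 5*(1/358) = 5/358 ≈ 0.013966)
M(18, 2)/d - 405/14 = -2/5/358 - 405/14 = -2*358/5 - 405*1/14 = -716/5 - 405/14 = -12049/70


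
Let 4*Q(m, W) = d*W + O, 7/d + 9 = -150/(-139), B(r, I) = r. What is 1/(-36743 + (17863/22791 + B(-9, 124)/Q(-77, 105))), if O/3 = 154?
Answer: -3088157709/113466059397842 ≈ -2.7217e-5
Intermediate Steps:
O = 462 (O = 3*154 = 462)
d = -973/1101 (d = 7/(-9 - 150/(-139)) = 7/(-9 - 150*(-1/139)) = 7/(-9 + 150/139) = 7/(-1101/139) = 7*(-139/1101) = -973/1101 ≈ -0.88374)
Q(m, W) = 231/2 - 973*W/4404 (Q(m, W) = (-973*W/1101 + 462)/4 = (462 - 973*W/1101)/4 = 231/2 - 973*W/4404)
1/(-36743 + (17863/22791 + B(-9, 124)/Q(-77, 105))) = 1/(-36743 + (17863/22791 - 9/(231/2 - 973/4404*105))) = 1/(-36743 + (17863*(1/22791) - 9/(231/2 - 34055/1468))) = 1/(-36743 + (17863/22791 - 9/135499/1468)) = 1/(-36743 + (17863/22791 - 9*1468/135499)) = 1/(-36743 + (17863/22791 - 13212/135499)) = 1/(-36743 + 2119303945/3088157709) = 1/(-113466059397842/3088157709) = -3088157709/113466059397842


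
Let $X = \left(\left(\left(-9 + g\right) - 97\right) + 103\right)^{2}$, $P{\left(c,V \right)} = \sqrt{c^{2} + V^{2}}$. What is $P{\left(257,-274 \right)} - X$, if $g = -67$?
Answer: $-4900 + 5 \sqrt{5645} \approx -4524.3$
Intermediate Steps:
$P{\left(c,V \right)} = \sqrt{V^{2} + c^{2}}$
$X = 4900$ ($X = \left(\left(\left(-9 - 67\right) - 97\right) + 103\right)^{2} = \left(\left(-76 - 97\right) + 103\right)^{2} = \left(-173 + 103\right)^{2} = \left(-70\right)^{2} = 4900$)
$P{\left(257,-274 \right)} - X = \sqrt{\left(-274\right)^{2} + 257^{2}} - 4900 = \sqrt{75076 + 66049} - 4900 = \sqrt{141125} - 4900 = 5 \sqrt{5645} - 4900 = -4900 + 5 \sqrt{5645}$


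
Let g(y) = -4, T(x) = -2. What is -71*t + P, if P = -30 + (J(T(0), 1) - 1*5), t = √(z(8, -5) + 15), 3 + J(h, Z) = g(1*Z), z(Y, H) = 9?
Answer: -42 - 142*√6 ≈ -389.83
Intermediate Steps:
J(h, Z) = -7 (J(h, Z) = -3 - 4 = -7)
t = 2*√6 (t = √(9 + 15) = √24 = 2*√6 ≈ 4.8990)
P = -42 (P = -30 + (-7 - 1*5) = -30 + (-7 - 5) = -30 - 12 = -42)
-71*t + P = -142*√6 - 42 = -42 - 142*√6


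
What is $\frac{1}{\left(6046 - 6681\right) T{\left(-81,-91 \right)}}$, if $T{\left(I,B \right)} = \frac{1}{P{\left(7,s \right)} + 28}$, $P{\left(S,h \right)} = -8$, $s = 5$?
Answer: $- \frac{4}{127} \approx -0.031496$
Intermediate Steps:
$T{\left(I,B \right)} = \frac{1}{20}$ ($T{\left(I,B \right)} = \frac{1}{-8 + 28} = \frac{1}{20}$)
$\frac{1}{\left(6046 - 6681\right) T{\left(-81,-91 \right)}} = \frac{\frac{1}{\frac{1}{20}}}{6046 - 6681} = \frac{1}{-635} \cdot 20 = \left(- \frac{1}{635}\right) 20 = - \frac{4}{127}$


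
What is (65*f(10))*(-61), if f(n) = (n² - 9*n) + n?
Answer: -79300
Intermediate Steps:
f(n) = n² - 8*n
(65*f(10))*(-61) = (65*(10*(-8 + 10)))*(-61) = (65*(10*2))*(-61) = (65*20)*(-61) = 1300*(-61) = -79300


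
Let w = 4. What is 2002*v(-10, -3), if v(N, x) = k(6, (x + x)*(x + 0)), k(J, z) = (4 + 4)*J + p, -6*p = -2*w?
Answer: 296296/3 ≈ 98765.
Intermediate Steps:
p = 4/3 (p = -(-1)*4/3 = -1/6*(-8) = 4/3 ≈ 1.3333)
k(J, z) = 4/3 + 8*J (k(J, z) = (4 + 4)*J + 4/3 = 8*J + 4/3 = 4/3 + 8*J)
v(N, x) = 148/3 (v(N, x) = 4/3 + 8*6 = 4/3 + 48 = 148/3)
2002*v(-10, -3) = 2002*(148/3) = 296296/3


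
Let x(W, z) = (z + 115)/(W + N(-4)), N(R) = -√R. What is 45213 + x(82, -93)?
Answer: 76048717/1682 + 11*I/1682 ≈ 45213.0 + 0.0065398*I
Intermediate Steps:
x(W, z) = (115 + z)/(W - 2*I) (x(W, z) = (z + 115)/(W - √(-4)) = (115 + z)/(W - 2*I))
45213 + x(82, -93) = 45213 + (115 - 93)/(82 - 2*I) = 45213 + ((82 + 2*I)/6728)*22 = 45213 + 11*(82 + 2*I)/3364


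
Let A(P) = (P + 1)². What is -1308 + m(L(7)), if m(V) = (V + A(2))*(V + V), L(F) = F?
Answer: -1084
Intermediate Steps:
A(P) = (1 + P)²
m(V) = 2*V*(9 + V) (m(V) = (V + (1 + 2)²)*(V + V) = (V + 3²)*(2*V) = (V + 9)*(2*V) = (9 + V)*(2*V) = 2*V*(9 + V))
-1308 + m(L(7)) = -1308 + 2*7*(9 + 7) = -1308 + 2*7*16 = -1308 + 224 = -1084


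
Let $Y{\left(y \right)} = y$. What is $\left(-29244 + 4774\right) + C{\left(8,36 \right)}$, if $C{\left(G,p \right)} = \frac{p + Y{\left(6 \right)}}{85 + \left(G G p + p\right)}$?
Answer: $- \frac{59339708}{2425} \approx -24470.0$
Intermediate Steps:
$C{\left(G,p \right)} = \frac{6 + p}{85 + p + p G^{2}}$ ($C{\left(G,p \right)} = \frac{p + 6}{85 + \left(G G p + p\right)} = \frac{6 + p}{85 + \left(G^{2} p + p\right)} = \frac{6 + p}{85 + \left(p G^{2} + p\right)} = \frac{6 + p}{85 + \left(p + p G^{2}\right)} = \frac{6 + p}{85 + p + p G^{2}}$)
$\left(-29244 + 4774\right) + C{\left(8,36 \right)} = \left(-29244 + 4774\right) + \frac{6 + 36}{85 + 36 + 36 \cdot 8^{2}} = -24470 + \frac{1}{85 + 36 + 36 \cdot 64} \cdot 42 = -24470 + \frac{1}{85 + 36 + 2304} \cdot 42 = -24470 + \frac{1}{2425} \cdot 42 = -24470 + \frac{42}{2425} = - \frac{59339708}{2425}$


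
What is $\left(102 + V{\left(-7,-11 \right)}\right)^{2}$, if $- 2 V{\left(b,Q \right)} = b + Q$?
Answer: $12321$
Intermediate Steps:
$V{\left(b,Q \right)} = - \frac{Q}{2} - \frac{b}{2}$ ($V{\left(b,Q \right)} = - \frac{b + Q}{2} = - \frac{Q + b}{2} = - \frac{Q}{2} - \frac{b}{2}$)
$\left(102 + V{\left(-7,-11 \right)}\right)^{2} = \left(102 - -9\right)^{2} = \left(102 + \left(\frac{11}{2} + \frac{7}{2}\right)\right)^{2} = \left(102 + 9\right)^{2} = 111^{2} = 12321$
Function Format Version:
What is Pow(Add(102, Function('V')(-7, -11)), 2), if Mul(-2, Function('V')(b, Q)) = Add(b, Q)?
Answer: 12321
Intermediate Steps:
Function('V')(b, Q) = Add(Mul(Rational(-1, 2), Q), Mul(Rational(-1, 2), b)) (Function('V')(b, Q) = Mul(Rational(-1, 2), Add(b, Q)) = Mul(Rational(-1, 2), Add(Q, b)) = Add(Mul(Rational(-1, 2), Q), Mul(Rational(-1, 2), b)))
Pow(Add(102, Function('V')(-7, -11)), 2) = Pow(Add(102, Add(Mul(Rational(-1, 2), -11), Mul(Rational(-1, 2), -7))), 2) = Pow(Add(102, Add(Rational(11, 2), Rational(7, 2))), 2) = Pow(Add(102, 9), 2) = Pow(111, 2) = 12321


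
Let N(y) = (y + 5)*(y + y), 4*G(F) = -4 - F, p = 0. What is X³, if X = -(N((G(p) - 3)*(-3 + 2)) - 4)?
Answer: -314432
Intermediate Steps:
G(F) = -1 - F/4 (G(F) = (-4 - F)/4 = -1 - F/4)
N(y) = 2*y*(5 + y) (N(y) = (5 + y)*(2*y) = 2*y*(5 + y))
X = -68 (X = -(2*(((-1 - ¼*0) - 3)*(-3 + 2))*(5 + ((-1 - ¼*0) - 3)*(-3 + 2)) - 4) = -(2*(((-1 + 0) - 3)*(-1))*(5 + ((-1 + 0) - 3)*(-1)) - 4) = -(2*((-1 - 3)*(-1))*(5 + (-1 - 3)*(-1)) - 4) = -(2*(-4*(-1))*(5 - 4*(-1)) - 4) = -(2*4*(5 + 4) - 4) = -(2*4*9 - 4) = -(72 - 4) = -1*68 = -68)
X³ = (-68)³ = -314432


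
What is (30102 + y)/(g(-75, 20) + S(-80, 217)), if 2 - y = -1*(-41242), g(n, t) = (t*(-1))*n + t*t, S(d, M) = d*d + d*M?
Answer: 5569/4530 ≈ 1.2294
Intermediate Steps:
S(d, M) = d² + M*d
g(n, t) = t² - n*t (g(n, t) = (-t)*n + t² = -n*t + t² = t² - n*t)
y = -41240 (y = 2 - (-1)*(-41242) = 2 - 1*41242 = 2 - 41242 = -41240)
(30102 + y)/(g(-75, 20) + S(-80, 217)) = (30102 - 41240)/(20*(20 - 1*(-75)) - 80*(217 - 80)) = -11138/(20*(20 + 75) - 80*137) = -11138/(20*95 - 10960) = -11138/(1900 - 10960) = -11138/(-9060) = -11138*(-1/9060) = 5569/4530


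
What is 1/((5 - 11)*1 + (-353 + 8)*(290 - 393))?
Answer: 1/35529 ≈ 2.8146e-5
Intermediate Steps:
1/((5 - 11)*1 + (-353 + 8)*(290 - 393)) = 1/(-6*1 - 345*(-103)) = 1/(-6 + 35535) = 1/35529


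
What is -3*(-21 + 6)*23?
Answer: 1035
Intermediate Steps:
-3*(-21 + 6)*23 = -3*(-15)*23 = 45*23 = 1035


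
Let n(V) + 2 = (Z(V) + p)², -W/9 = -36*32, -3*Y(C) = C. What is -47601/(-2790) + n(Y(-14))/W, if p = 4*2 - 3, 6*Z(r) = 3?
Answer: 109690219/6428160 ≈ 17.064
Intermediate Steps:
Z(r) = ½ (Z(r) = (⅙)*3 = ½)
Y(C) = -C/3
p = 5 (p = 8 - 3 = 5)
W = 10368 (W = -(-324)*32 = -9*(-1152) = 10368)
n(V) = 113/4 (n(V) = -2 + (½ + 5)² = -2 + (11/2)² = -2 + 121/4 = 113/4)
-47601/(-2790) + n(Y(-14))/W = -47601/(-2790) + (113/4)/10368 = -47601*(-1/2790) + (113/4)*(1/10368) = 5289/310 + 113/41472 = 109690219/6428160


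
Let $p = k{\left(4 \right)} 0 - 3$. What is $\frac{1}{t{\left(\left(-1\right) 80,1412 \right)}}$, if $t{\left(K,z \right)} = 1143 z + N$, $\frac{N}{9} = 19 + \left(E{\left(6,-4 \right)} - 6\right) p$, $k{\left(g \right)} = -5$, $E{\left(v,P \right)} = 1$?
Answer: $\frac{1}{1614222} \approx 6.1949 \cdot 10^{-7}$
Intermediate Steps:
$p = -3$ ($p = \left(-5\right) 0 - 3 = 0 - 3 = -3$)
$N = 306$ ($N = 9 \left(19 + \left(1 - 6\right) \left(-3\right)\right) = 9 \left(19 - -15\right) = 9 \left(19 + 15\right) = 9 \cdot 34 = 306$)
$t{\left(K,z \right)} = 306 + 1143 z$ ($t{\left(K,z \right)} = 1143 z + 306 = 306 + 1143 z$)
$\frac{1}{t{\left(\left(-1\right) 80,1412 \right)}} = \frac{1}{306 + 1143 \cdot 1412} = \frac{1}{306 + 1613916} = \frac{1}{1614222}$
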